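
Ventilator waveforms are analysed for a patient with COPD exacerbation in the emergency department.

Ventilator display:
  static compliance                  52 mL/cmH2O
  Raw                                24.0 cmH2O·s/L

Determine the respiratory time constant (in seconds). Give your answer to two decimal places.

τ = R × C = 24.0 × 52 mL/cmH2O = 24.0 × 0.052 L/cmH2O = 1.248 s.

1.25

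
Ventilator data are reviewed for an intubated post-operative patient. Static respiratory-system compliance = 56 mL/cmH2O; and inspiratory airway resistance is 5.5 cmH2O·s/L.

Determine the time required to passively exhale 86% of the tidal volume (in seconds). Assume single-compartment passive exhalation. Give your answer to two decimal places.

τ = R × C = 5.5 × 56 mL/cmH2O = 5.5 × 0.056 L/cmH2O = 0.308 s.
Exhaled fraction f = 1 − e^(−t/τ) → t = −τ·ln(1 − f) = −0.308·ln(0.14) = 0.6056 s.

0.61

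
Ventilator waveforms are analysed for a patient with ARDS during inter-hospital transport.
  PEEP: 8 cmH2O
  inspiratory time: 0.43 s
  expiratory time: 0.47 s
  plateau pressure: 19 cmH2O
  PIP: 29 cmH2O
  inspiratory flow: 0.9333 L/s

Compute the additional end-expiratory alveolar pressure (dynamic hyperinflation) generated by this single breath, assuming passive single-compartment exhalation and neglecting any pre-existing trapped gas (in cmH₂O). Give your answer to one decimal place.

Vt = flow × Ti = 0.9333 L/s × 0.43 s × 1000 mL/L = 401.32 mL.
R = (PIP − Pplat)/V̇ = (29 − 19) / 0.9333 = 10.0/0.9333 = 10.715 cmH2O·s/L.
C = Vt/(Pplat − PEEP) = 401.32 / (19 − 8) = 401.32/11.0 = 36.484 mL/cmH2O.
τ = R × C = 10.715 × 0.03648 L/cmH2O = 0.3909 s.
Fraction remaining = e^(−Te/τ) = e^(−0.47/0.3909) = 0.3005; trapped volume = 401.32 × 0.3005 = 120.6 mL.
Additional alveolar pressure from trapping ≈ V_trapped / C = 120.6 / 36.484 = 3.306 cmH2O.

3.3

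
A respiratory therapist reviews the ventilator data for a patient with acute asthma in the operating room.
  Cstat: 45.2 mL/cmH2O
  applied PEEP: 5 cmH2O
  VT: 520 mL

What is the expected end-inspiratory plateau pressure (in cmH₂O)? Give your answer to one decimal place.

16.5

Pplat = PEEP + Vt / Cstat = 5 + 520 / 45.2 = 5 + 11.504 = 16.504 cmH2O.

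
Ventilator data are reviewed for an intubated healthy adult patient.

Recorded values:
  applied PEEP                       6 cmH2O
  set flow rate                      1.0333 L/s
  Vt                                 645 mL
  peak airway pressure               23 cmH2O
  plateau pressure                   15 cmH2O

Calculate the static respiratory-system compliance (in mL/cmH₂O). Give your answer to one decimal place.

71.7

Cstat = Vt / (Pplat − PEEP) = 645 / (15 − 6) = 645 / 9.0 = 71.667 mL/cmH2O.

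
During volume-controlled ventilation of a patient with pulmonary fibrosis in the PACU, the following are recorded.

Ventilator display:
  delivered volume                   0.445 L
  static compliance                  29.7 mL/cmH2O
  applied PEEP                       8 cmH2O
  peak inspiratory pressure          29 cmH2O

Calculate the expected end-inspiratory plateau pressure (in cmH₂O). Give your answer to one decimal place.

Pplat = PEEP + Vt / Cstat = 8 + 445 / 29.7 = 8 + 14.983 = 22.983 cmH2O.

23.0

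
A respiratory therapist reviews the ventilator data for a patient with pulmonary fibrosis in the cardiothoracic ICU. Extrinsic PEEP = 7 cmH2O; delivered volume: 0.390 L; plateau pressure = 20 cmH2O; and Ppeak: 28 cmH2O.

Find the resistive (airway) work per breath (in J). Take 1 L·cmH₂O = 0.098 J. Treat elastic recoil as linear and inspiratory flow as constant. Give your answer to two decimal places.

With constant inspiratory flow the resistive pressure is constant at PIP − Pplat = 28 − 20 = 8.0 cmH2O, so resistive work = 8.0 × 0.390 = 3.12 L·cmH2O.
× 0.098 J/(L·cmH2O) → 0.3058 J.

0.31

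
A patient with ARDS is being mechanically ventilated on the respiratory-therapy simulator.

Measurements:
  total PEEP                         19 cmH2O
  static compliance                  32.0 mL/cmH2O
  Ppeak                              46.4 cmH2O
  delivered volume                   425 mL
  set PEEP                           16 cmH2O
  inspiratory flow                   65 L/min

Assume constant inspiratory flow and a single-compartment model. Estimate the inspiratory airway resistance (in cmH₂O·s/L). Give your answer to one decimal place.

13.0

Flow: 65 L/min ÷ 60 = 1.0833 L/s.
Total PEEP = 19 cmH2O (set 16 + intrinsic 3); this is the baseline alveolar pressure.
Equation of motion (constant flow): PIP = Vt/C + R·V̇ + PEEP.
R·V̇ = PIP − Vt/C − PEEP = 46.4 − 425/32.0 − 19 = 46.4 − 13.281 − 19 = 14.119 cmH2O.
R = 14.119 / 1.0833 = 13.033 cmH2O·s/L.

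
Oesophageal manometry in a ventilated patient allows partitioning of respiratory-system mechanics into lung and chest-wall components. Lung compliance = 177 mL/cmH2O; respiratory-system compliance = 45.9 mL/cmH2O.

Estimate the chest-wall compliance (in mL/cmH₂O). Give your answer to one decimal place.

1/Ccw = 1/Crs − 1/CL.
1/Ccw = 1/45.9 − 1/177 = 0.01614.
Ccw = 61.958 mL/cmH2O.

62.0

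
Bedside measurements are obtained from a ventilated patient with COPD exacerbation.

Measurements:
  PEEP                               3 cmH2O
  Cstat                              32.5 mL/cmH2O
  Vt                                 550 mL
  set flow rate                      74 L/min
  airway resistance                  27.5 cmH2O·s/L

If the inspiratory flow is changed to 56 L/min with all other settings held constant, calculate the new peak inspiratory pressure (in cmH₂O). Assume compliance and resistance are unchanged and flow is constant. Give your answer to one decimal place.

45.6

Flow: 74 L/min ÷ 60 = 1.2333 L/s.
New flow: 56 L/min ÷ 60 = 0.9333 L/s.
PIP = Vt/C + R·V̇ + PEEP (constant-flow equation of motion).
Only the resistive term changes: ΔPIP = R × ΔV̇ = 27.5 × (0.9333 − 1.2333) = 27.5 × -0.3 = -8.25 cmH2O.
Original PIP = 550/32.5 + 27.5×1.2333 + 3 = 53.839 cmH2O; new PIP = 53.839 + (-8.25) = 45.589 cmH2O.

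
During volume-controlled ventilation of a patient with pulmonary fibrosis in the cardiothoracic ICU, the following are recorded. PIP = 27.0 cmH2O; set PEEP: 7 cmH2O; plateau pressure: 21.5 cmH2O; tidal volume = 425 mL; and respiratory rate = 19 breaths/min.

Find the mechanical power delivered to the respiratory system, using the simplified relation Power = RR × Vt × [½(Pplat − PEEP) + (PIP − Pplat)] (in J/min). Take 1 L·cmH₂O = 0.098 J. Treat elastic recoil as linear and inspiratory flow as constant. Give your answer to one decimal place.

10.1

Per-breath work = Vt × [½(Pplat−PEEP) + (PIP−Pplat)] = 0.425 × [0.5×14.5 + 5.5] = 0.425 × 12.75 = 5.419 L·cmH2O.
Power = 19 × 5.419 = 102.96 L·cmH2O/min.
× 0.098 J/(L·cmH2O) → 10.09 J/min.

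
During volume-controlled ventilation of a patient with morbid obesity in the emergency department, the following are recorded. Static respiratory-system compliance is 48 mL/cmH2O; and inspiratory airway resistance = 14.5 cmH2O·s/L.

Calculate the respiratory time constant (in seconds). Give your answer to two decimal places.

0.70

τ = R × C = 14.5 × 48 mL/cmH2O = 14.5 × 0.048 L/cmH2O = 0.696 s.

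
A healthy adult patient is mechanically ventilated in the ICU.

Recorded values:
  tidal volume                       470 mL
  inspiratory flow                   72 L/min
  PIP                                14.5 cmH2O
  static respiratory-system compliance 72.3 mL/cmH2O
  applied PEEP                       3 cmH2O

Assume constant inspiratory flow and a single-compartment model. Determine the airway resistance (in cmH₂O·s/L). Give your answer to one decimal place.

Flow: 72 L/min ÷ 60 = 1.2 L/s.
Equation of motion (constant flow): PIP = Vt/C + R·V̇ + PEEP.
R·V̇ = PIP − Vt/C − PEEP = 14.5 − 470/72.3 − 3 = 14.5 − 6.501 − 3 = 4.999 cmH2O.
R = 4.999 / 1.2 = 4.166 cmH2O·s/L.

4.2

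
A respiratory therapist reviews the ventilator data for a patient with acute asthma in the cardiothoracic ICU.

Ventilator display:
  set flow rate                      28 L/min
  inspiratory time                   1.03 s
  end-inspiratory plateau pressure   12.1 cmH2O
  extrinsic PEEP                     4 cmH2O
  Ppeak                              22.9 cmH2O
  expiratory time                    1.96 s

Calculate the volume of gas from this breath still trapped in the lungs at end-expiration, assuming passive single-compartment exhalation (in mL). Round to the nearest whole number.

Flow: 28 L/min ÷ 60 = 0.4667 L/s.
Vt = flow × Ti = 0.4667 L/s × 1.03 s × 1000 mL/L = 480.7 mL.
R = (PIP − Pplat)/V̇ = (22.9 − 12.1) / 0.4667 = 10.8/0.4667 = 23.141 cmH2O·s/L.
C = Vt/(Pplat − PEEP) = 480.7 / (12.1 − 4) = 480.7/8.1 = 59.346 mL/cmH2O.
τ = R × C = 23.141 × 0.05935 L/cmH2O = 1.373 s.
Fraction remaining = e^(−Te/τ) = e^(−1.96/1.373) = 0.2399.
Trapped volume = 480.7 × 0.2399 = 115.32 mL.

115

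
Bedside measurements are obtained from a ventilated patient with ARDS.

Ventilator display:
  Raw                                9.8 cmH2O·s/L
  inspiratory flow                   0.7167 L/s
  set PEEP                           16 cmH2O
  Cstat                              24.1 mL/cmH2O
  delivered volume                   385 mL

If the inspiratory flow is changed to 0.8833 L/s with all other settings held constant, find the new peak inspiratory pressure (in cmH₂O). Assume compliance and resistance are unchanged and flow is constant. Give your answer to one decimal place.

PIP = Vt/C + R·V̇ + PEEP (constant-flow equation of motion).
Only the resistive term changes: ΔPIP = R × ΔV̇ = 9.8 × (0.8833 − 0.7167) = 9.8 × 0.1666 = 1.633 cmH2O.
Original PIP = 385/24.1 + 9.8×0.7167 + 16 = 38.999 cmH2O; new PIP = 38.999 + (1.633) = 40.632 cmH2O.

40.6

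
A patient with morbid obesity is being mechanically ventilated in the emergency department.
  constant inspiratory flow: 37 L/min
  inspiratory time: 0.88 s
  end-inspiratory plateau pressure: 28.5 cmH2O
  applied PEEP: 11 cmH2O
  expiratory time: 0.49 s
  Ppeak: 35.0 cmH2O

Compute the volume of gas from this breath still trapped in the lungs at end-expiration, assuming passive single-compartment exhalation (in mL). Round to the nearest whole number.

121

Flow: 37 L/min ÷ 60 = 0.6167 L/s.
Vt = flow × Ti = 0.6167 L/s × 0.88 s × 1000 mL/L = 542.7 mL.
R = (PIP − Pplat)/V̇ = (35.0 − 28.5) / 0.6167 = 6.5/0.6167 = 10.54 cmH2O·s/L.
C = Vt/(Pplat − PEEP) = 542.7 / (28.5 − 11) = 542.7/17.5 = 31.011 mL/cmH2O.
τ = R × C = 10.54 × 0.03101 L/cmH2O = 0.3268 s.
Fraction remaining = e^(−Te/τ) = e^(−0.49/0.3268) = 0.2233.
Trapped volume = 542.7 × 0.2233 = 121.18 mL.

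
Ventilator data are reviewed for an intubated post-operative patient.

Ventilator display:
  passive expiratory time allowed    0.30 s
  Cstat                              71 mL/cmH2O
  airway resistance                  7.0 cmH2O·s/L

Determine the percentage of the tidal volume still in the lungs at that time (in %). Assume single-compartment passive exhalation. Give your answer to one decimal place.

τ = R × C = 7.0 × 71 mL/cmH2O = 7.0 × 0.071 L/cmH2O = 0.497 s.
Passive exhalation: V(t)/V₀ = e^(−t/τ) = e^(−0.30/0.497) = 0.5468.
Fraction remaining = 0.5468 → 54.68%.

54.7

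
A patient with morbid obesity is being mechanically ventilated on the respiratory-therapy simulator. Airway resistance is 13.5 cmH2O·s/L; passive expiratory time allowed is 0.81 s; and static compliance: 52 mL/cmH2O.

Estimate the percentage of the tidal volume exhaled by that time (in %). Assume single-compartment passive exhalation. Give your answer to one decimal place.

τ = R × C = 13.5 × 52 mL/cmH2O = 13.5 × 0.052 L/cmH2O = 0.702 s.
Passive exhalation: V(t)/V₀ = e^(−t/τ) = e^(−0.81/0.702) = 0.3154.
Fraction exhaled = 1 − 0.3154 = 0.6846 → 68.46%.

68.5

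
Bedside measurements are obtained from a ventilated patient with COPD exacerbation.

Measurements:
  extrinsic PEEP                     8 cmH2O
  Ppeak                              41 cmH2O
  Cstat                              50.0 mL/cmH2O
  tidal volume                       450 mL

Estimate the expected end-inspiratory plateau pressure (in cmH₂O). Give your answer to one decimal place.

17.0

Pplat = PEEP + Vt / Cstat = 8 + 450 / 50.0 = 8 + 9.0 = 17.0 cmH2O.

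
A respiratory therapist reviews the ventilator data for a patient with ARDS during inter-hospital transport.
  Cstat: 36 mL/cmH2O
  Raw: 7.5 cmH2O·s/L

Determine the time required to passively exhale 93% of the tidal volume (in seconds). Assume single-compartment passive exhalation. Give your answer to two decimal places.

τ = R × C = 7.5 × 36 mL/cmH2O = 7.5 × 0.036 L/cmH2O = 0.27 s.
Exhaled fraction f = 1 − e^(−t/τ) → t = −τ·ln(1 − f) = −0.27·ln(0.07) = 0.718 s.

0.72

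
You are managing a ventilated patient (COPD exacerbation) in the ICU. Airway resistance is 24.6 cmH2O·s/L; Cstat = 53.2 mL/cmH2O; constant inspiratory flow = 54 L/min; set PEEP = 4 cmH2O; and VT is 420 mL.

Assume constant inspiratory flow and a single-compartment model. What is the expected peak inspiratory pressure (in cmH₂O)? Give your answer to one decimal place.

34.0

Flow: 54 L/min ÷ 60 = 0.9 L/s.
Equation of motion (constant flow): PIP = Vt/C + R·V̇ + PEEP.
PIP = 420/53.2 + 24.6×0.9 + 4 = 7.895 + 22.14 + 4 = 34.035 cmH2O.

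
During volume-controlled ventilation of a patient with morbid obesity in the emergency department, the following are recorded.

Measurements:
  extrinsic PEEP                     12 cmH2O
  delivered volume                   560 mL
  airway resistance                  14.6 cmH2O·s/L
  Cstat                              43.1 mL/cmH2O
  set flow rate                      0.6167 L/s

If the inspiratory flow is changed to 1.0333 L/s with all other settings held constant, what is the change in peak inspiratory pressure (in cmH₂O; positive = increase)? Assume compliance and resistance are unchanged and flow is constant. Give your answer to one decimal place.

PIP = Vt/C + R·V̇ + PEEP (constant-flow equation of motion).
Only the resistive term changes: ΔPIP = R × ΔV̇ = 14.6 × (1.0333 − 0.6167) = 14.6 × 0.4166 = 6.082 cmH2O.

6.1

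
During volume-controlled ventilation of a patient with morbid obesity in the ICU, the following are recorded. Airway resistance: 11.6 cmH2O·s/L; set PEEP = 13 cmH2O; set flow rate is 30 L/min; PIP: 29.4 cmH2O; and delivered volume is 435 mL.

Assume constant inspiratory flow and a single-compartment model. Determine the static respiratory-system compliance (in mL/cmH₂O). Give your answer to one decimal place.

Flow: 30 L/min ÷ 60 = 0.5 L/s.
Equation of motion (constant flow): PIP = Vt/C + R·V̇ + PEEP.
Vt/C = PIP − R·V̇ − PEEP = 29.4 − 11.6×0.5 − 13 = 29.4 − 5.8 − 13 = 10.6 cmH2O.
C = Vt / 10.6 = 435 / 10.6 = 41.038 mL/cmH2O.

41.0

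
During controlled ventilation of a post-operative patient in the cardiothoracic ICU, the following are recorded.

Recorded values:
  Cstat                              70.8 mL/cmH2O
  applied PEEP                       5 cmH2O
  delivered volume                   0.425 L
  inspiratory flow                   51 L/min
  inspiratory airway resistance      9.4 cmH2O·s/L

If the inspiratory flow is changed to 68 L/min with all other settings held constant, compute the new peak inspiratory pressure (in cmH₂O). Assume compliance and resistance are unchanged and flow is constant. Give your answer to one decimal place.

Flow: 51 L/min ÷ 60 = 0.85 L/s.
New flow: 68 L/min ÷ 60 = 1.1333 L/s.
PIP = Vt/C + R·V̇ + PEEP (constant-flow equation of motion).
Only the resistive term changes: ΔPIP = R × ΔV̇ = 9.4 × (1.1333 − 0.85) = 9.4 × 0.2833 = 2.663 cmH2O.
Original PIP = 425/70.8 + 9.4×0.85 + 5 = 18.993 cmH2O; new PIP = 18.993 + (2.663) = 21.656 cmH2O.

21.7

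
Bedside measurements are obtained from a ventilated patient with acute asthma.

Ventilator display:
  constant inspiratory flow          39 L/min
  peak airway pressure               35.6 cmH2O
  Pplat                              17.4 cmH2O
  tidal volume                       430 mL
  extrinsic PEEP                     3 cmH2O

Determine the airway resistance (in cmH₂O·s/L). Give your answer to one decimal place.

28.0

Flow: 39 L/min ÷ 60 = 0.65 L/s.
Raw = (PIP − Pplat) / flow = (35.6 − 17.4) / 0.65 = 18.2 / 0.65 = 28.0 cmH2O·s/L.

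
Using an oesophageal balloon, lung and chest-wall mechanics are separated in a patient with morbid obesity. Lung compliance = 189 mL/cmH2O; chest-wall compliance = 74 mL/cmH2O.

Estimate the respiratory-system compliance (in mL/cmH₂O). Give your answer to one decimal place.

Lung and chest wall are elastances in series: 1/Crs = 1/CL + 1/Ccw.
1/Crs = 1/189 + 1/74 = 0.0188.
Crs = 53.191 mL/cmH2O.

53.2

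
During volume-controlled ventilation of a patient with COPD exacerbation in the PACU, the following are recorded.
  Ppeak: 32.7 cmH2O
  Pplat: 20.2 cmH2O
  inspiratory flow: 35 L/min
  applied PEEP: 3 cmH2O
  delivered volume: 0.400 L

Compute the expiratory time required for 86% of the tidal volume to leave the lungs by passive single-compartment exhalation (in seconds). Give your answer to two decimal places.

Flow: 35 L/min ÷ 60 = 0.5833 L/s.
R = (PIP − Pplat)/V̇ = (32.7 − 20.2) / 0.5833 = 12.5/0.5833 = 21.43 cmH2O·s/L.
C = Vt/(Pplat − PEEP) = 400.0 / (20.2 − 3) = 400.0/17.2 = 23.256 mL/cmH2O.
τ = R × C = 21.43 × 0.02326 L/cmH2O = 0.4985 s.
t = −τ·ln(1 − 0.86) = −0.4985·ln(0.14) = 0.9801 s.

0.98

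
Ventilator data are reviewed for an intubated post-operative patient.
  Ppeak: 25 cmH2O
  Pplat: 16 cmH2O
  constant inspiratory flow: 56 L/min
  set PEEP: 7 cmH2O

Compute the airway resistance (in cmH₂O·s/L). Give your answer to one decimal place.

Flow: 56 L/min ÷ 60 = 0.9333 L/s.
Raw = (PIP − Pplat) / flow = (25 − 16) / 0.9333 = 9.0 / 0.9333 = 9.643 cmH2O·s/L.

9.6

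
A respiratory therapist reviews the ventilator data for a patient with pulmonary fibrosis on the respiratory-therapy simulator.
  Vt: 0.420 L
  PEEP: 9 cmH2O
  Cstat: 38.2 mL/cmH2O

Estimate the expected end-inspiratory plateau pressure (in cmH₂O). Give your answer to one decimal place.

20.0

Pplat = PEEP + Vt / Cstat = 9 + 420 / 38.2 = 9 + 10.995 = 19.995 cmH2O.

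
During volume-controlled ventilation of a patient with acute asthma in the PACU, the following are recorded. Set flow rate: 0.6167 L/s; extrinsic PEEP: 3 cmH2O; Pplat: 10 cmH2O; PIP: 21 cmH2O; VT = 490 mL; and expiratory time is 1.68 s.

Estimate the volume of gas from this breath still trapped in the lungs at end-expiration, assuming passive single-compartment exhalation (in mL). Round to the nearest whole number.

128

R = (PIP − Pplat)/V̇ = (21 − 10) / 0.6167 = 11.0/0.6167 = 17.837 cmH2O·s/L.
C = Vt/(Pplat − PEEP) = 490.0 / (10 − 3) = 490.0/7.0 = 70.0 mL/cmH2O.
τ = R × C = 17.837 × 0.07 L/cmH2O = 1.249 s.
Fraction remaining = e^(−Te/τ) = e^(−1.68/1.249) = 0.2605.
Trapped volume = 490.0 × 0.2605 = 127.65 mL.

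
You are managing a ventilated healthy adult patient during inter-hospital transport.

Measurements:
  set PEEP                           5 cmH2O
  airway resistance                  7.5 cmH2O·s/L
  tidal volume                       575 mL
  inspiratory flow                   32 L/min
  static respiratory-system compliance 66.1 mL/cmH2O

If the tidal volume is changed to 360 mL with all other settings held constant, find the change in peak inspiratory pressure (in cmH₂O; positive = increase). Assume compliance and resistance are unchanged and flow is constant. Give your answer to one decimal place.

-3.3

PIP = Vt/C + R·V̇ + PEEP (constant-flow equation of motion).
Only the elastic term changes: ΔPIP = ΔVt / C = (360 − 575) / 66.1 = -3.253 cmH2O.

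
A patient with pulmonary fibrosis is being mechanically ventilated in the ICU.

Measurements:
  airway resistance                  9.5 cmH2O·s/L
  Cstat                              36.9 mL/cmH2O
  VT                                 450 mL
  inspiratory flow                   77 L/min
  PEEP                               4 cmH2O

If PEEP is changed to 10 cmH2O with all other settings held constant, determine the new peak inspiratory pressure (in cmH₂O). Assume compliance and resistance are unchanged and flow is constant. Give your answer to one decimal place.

34.4

Flow: 77 L/min ÷ 60 = 1.2833 L/s.
PIP = Vt/C + R·V̇ + PEEP (constant-flow equation of motion).
Only the baseline term changes: ΔPIP = ΔPEEP = 10 − 4 = 6.0 cmH2O.
Original PIP = 450/36.9 + 9.5×1.2833 + 4 = 28.386 cmH2O; new PIP = 28.386 + (6.0) = 34.386 cmH2O.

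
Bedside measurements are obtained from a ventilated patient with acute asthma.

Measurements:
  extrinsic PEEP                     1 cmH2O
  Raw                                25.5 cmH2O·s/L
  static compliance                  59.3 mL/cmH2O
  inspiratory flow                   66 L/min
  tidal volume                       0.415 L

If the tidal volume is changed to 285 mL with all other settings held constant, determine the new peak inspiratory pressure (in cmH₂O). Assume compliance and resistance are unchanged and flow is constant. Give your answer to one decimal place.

Flow: 66 L/min ÷ 60 = 1.1 L/s.
PIP = Vt/C + R·V̇ + PEEP (constant-flow equation of motion).
Only the elastic term changes: ΔPIP = ΔVt / C = (285 − 415) / 59.3 = -2.192 cmH2O.
Original PIP = 415/59.3 + 25.5×1.1 + 1 = 36.048 cmH2O; new PIP = 36.048 + (-2.192) = 33.856 cmH2O.

33.9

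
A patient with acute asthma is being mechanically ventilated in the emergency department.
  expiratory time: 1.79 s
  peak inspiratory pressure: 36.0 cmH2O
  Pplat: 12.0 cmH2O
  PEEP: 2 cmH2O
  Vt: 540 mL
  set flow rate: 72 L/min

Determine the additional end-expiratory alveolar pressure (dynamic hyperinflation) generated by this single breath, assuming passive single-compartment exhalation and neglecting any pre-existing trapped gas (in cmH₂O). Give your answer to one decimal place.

1.9

Flow: 72 L/min ÷ 60 = 1.2 L/s.
R = (PIP − Pplat)/V̇ = (36.0 − 12.0) / 1.2 = 24.0/1.2 = 20.0 cmH2O·s/L.
C = Vt/(Pplat − PEEP) = 540.0 / (12.0 − 2) = 540.0/10.0 = 54.0 mL/cmH2O.
τ = R × C = 20.0 × 0.054 L/cmH2O = 1.08 s.
Fraction remaining = e^(−Te/τ) = e^(−1.79/1.08) = 0.1906; trapped volume = 540.0 × 0.1906 = 102.92 mL.
Additional alveolar pressure from trapping ≈ V_trapped / C = 102.92 / 54.0 = 1.906 cmH2O.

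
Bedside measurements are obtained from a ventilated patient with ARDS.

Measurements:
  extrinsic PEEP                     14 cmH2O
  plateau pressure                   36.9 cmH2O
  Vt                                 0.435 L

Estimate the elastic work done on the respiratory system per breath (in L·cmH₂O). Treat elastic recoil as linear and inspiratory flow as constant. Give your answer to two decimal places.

Elastic work ≈ ½ × (Pplat − PEEP) × Vt = 0.5 × (36.9 − 14) × 0.435 L = 0.5 × 22.9 × 0.435 = 4.981 L·cmH2O.

4.98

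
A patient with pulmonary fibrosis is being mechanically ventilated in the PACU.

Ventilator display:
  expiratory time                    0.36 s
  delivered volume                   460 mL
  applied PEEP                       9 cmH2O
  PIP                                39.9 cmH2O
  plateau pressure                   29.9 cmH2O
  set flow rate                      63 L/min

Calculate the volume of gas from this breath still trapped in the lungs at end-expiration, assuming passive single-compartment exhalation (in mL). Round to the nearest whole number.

83

Flow: 63 L/min ÷ 60 = 1.05 L/s.
R = (PIP − Pplat)/V̇ = (39.9 − 29.9) / 1.05 = 10.0/1.05 = 9.524 cmH2O·s/L.
C = Vt/(Pplat − PEEP) = 460.0 / (29.9 − 9) = 460.0/20.9 = 22.01 mL/cmH2O.
τ = R × C = 9.524 × 0.02201 L/cmH2O = 0.2096 s.
Fraction remaining = e^(−Te/τ) = e^(−0.36/0.2096) = 0.1795.
Trapped volume = 460.0 × 0.1795 = 82.57 mL.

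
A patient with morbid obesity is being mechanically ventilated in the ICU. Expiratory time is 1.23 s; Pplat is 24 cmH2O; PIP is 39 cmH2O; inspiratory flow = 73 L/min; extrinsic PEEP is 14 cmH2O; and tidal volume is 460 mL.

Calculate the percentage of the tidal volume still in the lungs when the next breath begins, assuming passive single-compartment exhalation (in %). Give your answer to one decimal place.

Flow: 73 L/min ÷ 60 = 1.2167 L/s.
R = (PIP − Pplat)/V̇ = (39 − 24) / 1.2167 = 15.0/1.2167 = 12.328 cmH2O·s/L.
C = Vt/(Pplat − PEEP) = 460.0 / (24 − 14) = 460.0/10.0 = 46.0 mL/cmH2O.
τ = R × C = 12.328 × 0.046 L/cmH2O = 0.5671 s.
Fraction remaining at end-expiration = e^(−Te/τ) = e^(−1.23/0.5671) = 0.1143 → 11.43%.

11.4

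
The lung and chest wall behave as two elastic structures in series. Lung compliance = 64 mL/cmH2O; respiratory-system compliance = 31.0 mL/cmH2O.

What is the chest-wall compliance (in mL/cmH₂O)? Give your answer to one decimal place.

60.1

1/Ccw = 1/Crs − 1/CL.
1/Ccw = 1/31.0 − 1/64 = 0.01663.
Ccw = 60.132 mL/cmH2O.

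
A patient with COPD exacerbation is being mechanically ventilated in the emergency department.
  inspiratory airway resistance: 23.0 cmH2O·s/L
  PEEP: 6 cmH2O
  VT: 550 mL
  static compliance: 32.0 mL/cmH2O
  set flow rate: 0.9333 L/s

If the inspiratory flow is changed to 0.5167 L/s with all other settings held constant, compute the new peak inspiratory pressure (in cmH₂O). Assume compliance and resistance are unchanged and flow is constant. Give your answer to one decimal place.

PIP = Vt/C + R·V̇ + PEEP (constant-flow equation of motion).
Only the resistive term changes: ΔPIP = R × ΔV̇ = 23.0 × (0.5167 − 0.9333) = 23.0 × -0.4166 = -9.582 cmH2O.
Original PIP = 550/32.0 + 23.0×0.9333 + 6 = 44.653 cmH2O; new PIP = 44.653 + (-9.582) = 35.071 cmH2O.

35.1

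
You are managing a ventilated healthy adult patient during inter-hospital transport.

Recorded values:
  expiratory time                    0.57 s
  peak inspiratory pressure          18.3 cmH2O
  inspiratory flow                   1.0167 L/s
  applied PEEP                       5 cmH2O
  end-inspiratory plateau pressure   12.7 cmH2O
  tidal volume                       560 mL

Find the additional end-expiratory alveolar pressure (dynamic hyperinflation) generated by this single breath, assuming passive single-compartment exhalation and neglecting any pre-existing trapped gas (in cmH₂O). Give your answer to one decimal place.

R = (PIP − Pplat)/V̇ = (18.3 − 12.7) / 1.0167 = 5.6/1.0167 = 5.508 cmH2O·s/L.
C = Vt/(Pplat − PEEP) = 560.0 / (12.7 − 5) = 560.0/7.7 = 72.727 mL/cmH2O.
τ = R × C = 5.508 × 0.07273 L/cmH2O = 0.4006 s.
Fraction remaining = e^(−Te/τ) = e^(−0.57/0.4006) = 0.241; trapped volume = 560.0 × 0.241 = 134.96 mL.
Additional alveolar pressure from trapping ≈ V_trapped / C = 134.96 / 72.727 = 1.856 cmH2O.

1.9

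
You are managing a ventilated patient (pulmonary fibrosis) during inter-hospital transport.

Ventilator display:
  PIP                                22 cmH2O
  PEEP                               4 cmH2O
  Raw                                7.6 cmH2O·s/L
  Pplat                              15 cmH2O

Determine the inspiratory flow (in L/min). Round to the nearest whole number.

55

flow = (PIP − Pplat) / Raw = (22 − 15) / 7.6 = 0.9211 L/s × 60 = 55.266 L/min.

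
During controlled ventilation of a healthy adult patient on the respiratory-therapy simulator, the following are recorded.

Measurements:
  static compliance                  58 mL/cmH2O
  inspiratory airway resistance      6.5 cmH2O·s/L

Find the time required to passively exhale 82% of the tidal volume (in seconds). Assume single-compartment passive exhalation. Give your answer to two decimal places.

0.65

τ = R × C = 6.5 × 58 mL/cmH2O = 6.5 × 0.058 L/cmH2O = 0.377 s.
Exhaled fraction f = 1 − e^(−t/τ) → t = −τ·ln(1 − f) = −0.377·ln(0.18) = 0.6465 s.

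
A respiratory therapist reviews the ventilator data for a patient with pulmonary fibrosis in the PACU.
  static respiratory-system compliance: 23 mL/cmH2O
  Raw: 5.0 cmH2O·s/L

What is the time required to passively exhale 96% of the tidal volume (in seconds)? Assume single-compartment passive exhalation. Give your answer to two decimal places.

τ = R × C = 5.0 × 23 mL/cmH2O = 5.0 × 0.023 L/cmH2O = 0.115 s.
Exhaled fraction f = 1 − e^(−t/τ) → t = −τ·ln(1 − f) = −0.115·ln(0.04) = 0.3702 s.

0.37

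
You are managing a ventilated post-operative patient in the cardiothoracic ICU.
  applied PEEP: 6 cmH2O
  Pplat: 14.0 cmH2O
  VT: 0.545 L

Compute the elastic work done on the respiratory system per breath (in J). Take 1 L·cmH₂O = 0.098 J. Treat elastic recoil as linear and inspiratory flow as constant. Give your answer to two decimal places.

0.21

Elastic work ≈ ½ × (Pplat − PEEP) × Vt = 0.5 × (14.0 − 6) × 0.545 L = 0.5 × 8.0 × 0.545 = 2.18 L·cmH2O.
× 0.098 J/(L·cmH2O) → 0.2136 J.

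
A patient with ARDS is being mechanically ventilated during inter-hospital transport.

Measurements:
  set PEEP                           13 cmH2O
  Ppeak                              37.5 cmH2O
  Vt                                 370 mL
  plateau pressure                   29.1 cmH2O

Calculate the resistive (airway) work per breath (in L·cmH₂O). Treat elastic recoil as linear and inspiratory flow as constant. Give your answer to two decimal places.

With constant inspiratory flow the resistive pressure is constant at PIP − Pplat = 37.5 − 29.1 = 8.4 cmH2O, so resistive work = 8.4 × 0.370 = 3.108 L·cmH2O.

3.11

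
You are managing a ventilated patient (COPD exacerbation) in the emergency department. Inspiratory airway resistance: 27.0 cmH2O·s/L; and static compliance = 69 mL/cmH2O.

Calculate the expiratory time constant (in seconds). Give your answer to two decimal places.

τ = R × C = 27.0 × 69 mL/cmH2O = 27.0 × 0.069 L/cmH2O = 1.863 s.

1.86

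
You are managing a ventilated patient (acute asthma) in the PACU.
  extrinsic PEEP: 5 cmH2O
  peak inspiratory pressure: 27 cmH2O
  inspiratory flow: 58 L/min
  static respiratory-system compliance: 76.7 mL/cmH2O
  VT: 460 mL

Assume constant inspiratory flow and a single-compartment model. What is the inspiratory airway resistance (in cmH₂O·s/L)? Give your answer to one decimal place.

Flow: 58 L/min ÷ 60 = 0.9667 L/s.
Equation of motion (constant flow): PIP = Vt/C + R·V̇ + PEEP.
R·V̇ = PIP − Vt/C − PEEP = 27 − 460/76.7 − 5 = 27 − 5.997 − 5 = 16.003 cmH2O.
R = 16.003 / 0.9667 = 16.554 cmH2O·s/L.

16.6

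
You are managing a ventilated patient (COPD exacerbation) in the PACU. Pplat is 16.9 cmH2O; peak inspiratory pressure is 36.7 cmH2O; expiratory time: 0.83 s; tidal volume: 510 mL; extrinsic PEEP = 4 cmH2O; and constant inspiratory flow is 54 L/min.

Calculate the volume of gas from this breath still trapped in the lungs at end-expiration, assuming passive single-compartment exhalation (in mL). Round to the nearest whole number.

196

Flow: 54 L/min ÷ 60 = 0.9 L/s.
R = (PIP − Pplat)/V̇ = (36.7 − 16.9) / 0.9 = 19.8/0.9 = 22.0 cmH2O·s/L.
C = Vt/(Pplat − PEEP) = 510.0 / (16.9 − 4) = 510.0/12.9 = 39.535 mL/cmH2O.
τ = R × C = 22.0 × 0.03954 L/cmH2O = 0.8699 s.
Fraction remaining = e^(−Te/τ) = e^(−0.83/0.8699) = 0.3851.
Trapped volume = 510.0 × 0.3851 = 196.4 mL.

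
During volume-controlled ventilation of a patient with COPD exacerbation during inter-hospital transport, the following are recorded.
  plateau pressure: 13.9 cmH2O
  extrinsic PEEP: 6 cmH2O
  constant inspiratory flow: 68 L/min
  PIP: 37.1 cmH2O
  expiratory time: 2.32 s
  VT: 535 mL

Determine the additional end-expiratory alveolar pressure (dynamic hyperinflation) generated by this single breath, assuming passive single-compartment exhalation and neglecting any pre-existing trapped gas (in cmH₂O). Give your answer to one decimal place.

1.5

Flow: 68 L/min ÷ 60 = 1.1333 L/s.
R = (PIP − Pplat)/V̇ = (37.1 − 13.9) / 1.1333 = 23.2/1.1333 = 20.471 cmH2O·s/L.
C = Vt/(Pplat − PEEP) = 535.0 / (13.9 − 6) = 535.0/7.9 = 67.722 mL/cmH2O.
τ = R × C = 20.471 × 0.06772 L/cmH2O = 1.386 s.
Fraction remaining = e^(−Te/τ) = e^(−2.32/1.386) = 0.1875; trapped volume = 535.0 × 0.1875 = 100.31 mL.
Additional alveolar pressure from trapping ≈ V_trapped / C = 100.31 / 67.722 = 1.481 cmH2O.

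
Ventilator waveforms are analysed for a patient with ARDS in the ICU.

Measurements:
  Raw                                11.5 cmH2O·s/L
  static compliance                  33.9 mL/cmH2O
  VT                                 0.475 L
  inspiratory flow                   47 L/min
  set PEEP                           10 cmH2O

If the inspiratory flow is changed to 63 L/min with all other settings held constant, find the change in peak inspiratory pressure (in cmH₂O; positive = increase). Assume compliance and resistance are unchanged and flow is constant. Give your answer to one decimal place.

3.1

Flow: 47 L/min ÷ 60 = 0.7833 L/s.
New flow: 63 L/min ÷ 60 = 1.05 L/s.
PIP = Vt/C + R·V̇ + PEEP (constant-flow equation of motion).
Only the resistive term changes: ΔPIP = R × ΔV̇ = 11.5 × (1.05 − 0.7833) = 11.5 × 0.2667 = 3.067 cmH2O.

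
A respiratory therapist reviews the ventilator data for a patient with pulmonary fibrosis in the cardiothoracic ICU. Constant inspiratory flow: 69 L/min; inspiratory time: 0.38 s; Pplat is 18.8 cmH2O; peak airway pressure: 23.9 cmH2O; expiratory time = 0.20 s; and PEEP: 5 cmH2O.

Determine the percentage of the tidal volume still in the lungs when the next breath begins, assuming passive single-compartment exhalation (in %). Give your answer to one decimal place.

Flow: 69 L/min ÷ 60 = 1.15 L/s.
Vt = flow × Ti = 1.15 L/s × 0.38 s × 1000 mL/L = 437.0 mL.
R = (PIP − Pplat)/V̇ = (23.9 − 18.8) / 1.15 = 5.1/1.15 = 4.435 cmH2O·s/L.
C = Vt/(Pplat − PEEP) = 437.0 / (18.8 − 5) = 437.0/13.8 = 31.667 mL/cmH2O.
τ = R × C = 4.435 × 0.03167 L/cmH2O = 0.1405 s.
Fraction remaining at end-expiration = e^(−Te/τ) = e^(−0.20/0.1405) = 0.2409 → 24.09%.

24.1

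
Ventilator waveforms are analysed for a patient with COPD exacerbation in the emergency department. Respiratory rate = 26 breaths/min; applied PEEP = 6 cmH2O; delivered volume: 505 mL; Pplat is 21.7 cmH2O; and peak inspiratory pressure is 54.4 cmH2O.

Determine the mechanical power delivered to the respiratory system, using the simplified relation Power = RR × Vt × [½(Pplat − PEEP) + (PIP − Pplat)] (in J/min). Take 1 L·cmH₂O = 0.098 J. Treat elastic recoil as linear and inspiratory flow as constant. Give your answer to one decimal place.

52.2

Per-breath work = Vt × [½(Pplat−PEEP) + (PIP−Pplat)] = 0.505 × [0.5×15.7 + 32.7] = 0.505 × 40.55 = 20.478 L·cmH2O.
Power = 26 × 20.478 = 532.43 L·cmH2O/min.
× 0.098 J/(L·cmH2O) → 52.178 J/min.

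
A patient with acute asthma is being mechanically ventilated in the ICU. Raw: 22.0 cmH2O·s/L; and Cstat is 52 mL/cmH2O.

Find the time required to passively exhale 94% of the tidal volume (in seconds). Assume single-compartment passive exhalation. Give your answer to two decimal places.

τ = R × C = 22.0 × 52 mL/cmH2O = 22.0 × 0.052 L/cmH2O = 1.144 s.
Exhaled fraction f = 1 − e^(−t/τ) → t = −τ·ln(1 − f) = −1.144·ln(0.06) = 3.219 s.

3.22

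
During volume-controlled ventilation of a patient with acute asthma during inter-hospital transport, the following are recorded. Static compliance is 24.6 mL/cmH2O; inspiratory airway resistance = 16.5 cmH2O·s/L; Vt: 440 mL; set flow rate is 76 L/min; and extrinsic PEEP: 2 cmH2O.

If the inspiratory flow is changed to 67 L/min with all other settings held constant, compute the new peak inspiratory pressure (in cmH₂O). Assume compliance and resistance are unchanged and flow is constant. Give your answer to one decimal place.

38.3

Flow: 76 L/min ÷ 60 = 1.2667 L/s.
New flow: 67 L/min ÷ 60 = 1.1167 L/s.
PIP = Vt/C + R·V̇ + PEEP (constant-flow equation of motion).
Only the resistive term changes: ΔPIP = R × ΔV̇ = 16.5 × (1.1167 − 1.2667) = 16.5 × -0.15 = -2.475 cmH2O.
Original PIP = 440/24.6 + 16.5×1.2667 + 2 = 40.787 cmH2O; new PIP = 40.787 + (-2.475) = 38.312 cmH2O.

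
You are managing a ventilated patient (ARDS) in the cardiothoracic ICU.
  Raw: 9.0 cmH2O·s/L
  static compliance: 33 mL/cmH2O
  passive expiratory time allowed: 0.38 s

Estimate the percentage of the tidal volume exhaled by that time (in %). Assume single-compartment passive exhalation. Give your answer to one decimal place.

τ = R × C = 9.0 × 33 mL/cmH2O = 9.0 × 0.033 L/cmH2O = 0.297 s.
Passive exhalation: V(t)/V₀ = e^(−t/τ) = e^(−0.38/0.297) = 0.2782.
Fraction exhaled = 1 − 0.2782 = 0.7218 → 72.18%.

72.2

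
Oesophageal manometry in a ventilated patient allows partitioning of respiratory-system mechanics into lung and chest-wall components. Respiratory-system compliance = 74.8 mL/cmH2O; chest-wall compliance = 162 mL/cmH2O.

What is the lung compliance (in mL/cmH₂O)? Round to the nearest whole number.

139

1/CL = 1/Crs − 1/Ccw.
1/CL = 1/74.8 − 1/162 = 0.007196.
CL = 138.97 mL/cmH2O.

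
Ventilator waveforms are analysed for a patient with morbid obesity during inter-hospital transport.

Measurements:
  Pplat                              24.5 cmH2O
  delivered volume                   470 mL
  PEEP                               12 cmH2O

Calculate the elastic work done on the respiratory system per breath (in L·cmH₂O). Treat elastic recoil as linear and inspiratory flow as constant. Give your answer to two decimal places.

2.94

Elastic work ≈ ½ × (Pplat − PEEP) × Vt = 0.5 × (24.5 − 12) × 0.470 L = 0.5 × 12.5 × 0.470 = 2.938 L·cmH2O.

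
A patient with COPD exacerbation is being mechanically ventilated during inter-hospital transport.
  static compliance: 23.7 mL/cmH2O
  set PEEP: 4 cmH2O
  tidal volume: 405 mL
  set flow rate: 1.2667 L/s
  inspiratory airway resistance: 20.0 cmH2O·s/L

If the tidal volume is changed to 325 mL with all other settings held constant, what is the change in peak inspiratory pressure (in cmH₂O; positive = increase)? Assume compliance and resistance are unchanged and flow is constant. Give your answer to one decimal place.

PIP = Vt/C + R·V̇ + PEEP (constant-flow equation of motion).
Only the elastic term changes: ΔPIP = ΔVt / C = (325 − 405) / 23.7 = -3.376 cmH2O.

-3.4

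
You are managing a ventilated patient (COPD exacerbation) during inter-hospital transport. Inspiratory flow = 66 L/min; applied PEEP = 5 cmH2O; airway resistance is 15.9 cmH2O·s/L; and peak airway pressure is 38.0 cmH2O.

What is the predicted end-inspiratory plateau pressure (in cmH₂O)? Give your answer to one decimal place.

20.5

Flow: 66 L/min ÷ 60 = 1.1 L/s.
Pplat = PIP − Raw × flow = 38.0 − 15.9 × 1.1 = 38.0 − 17.49 = 20.51 cmH2O.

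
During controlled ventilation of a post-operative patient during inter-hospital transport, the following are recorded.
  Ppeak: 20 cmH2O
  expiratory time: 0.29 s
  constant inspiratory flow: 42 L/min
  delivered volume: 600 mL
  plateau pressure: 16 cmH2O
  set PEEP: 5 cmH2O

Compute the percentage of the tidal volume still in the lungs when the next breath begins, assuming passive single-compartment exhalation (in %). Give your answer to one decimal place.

Flow: 42 L/min ÷ 60 = 0.7 L/s.
R = (PIP − Pplat)/V̇ = (20 − 16) / 0.7 = 4.0/0.7 = 5.714 cmH2O·s/L.
C = Vt/(Pplat − PEEP) = 600.0 / (16 − 5) = 600.0/11.0 = 54.545 mL/cmH2O.
τ = R × C = 5.714 × 0.05455 L/cmH2O = 0.3117 s.
Fraction remaining at end-expiration = e^(−Te/τ) = e^(−0.29/0.3117) = 0.3944 → 39.44%.

39.4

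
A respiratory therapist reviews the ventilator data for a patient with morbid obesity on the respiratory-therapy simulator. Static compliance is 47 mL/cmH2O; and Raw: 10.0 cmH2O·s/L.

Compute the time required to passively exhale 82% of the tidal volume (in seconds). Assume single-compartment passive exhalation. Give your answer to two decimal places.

0.81

τ = R × C = 10.0 × 47 mL/cmH2O = 10.0 × 0.047 L/cmH2O = 0.47 s.
Exhaled fraction f = 1 − e^(−t/τ) → t = −τ·ln(1 − f) = −0.47·ln(0.18) = 0.806 s.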